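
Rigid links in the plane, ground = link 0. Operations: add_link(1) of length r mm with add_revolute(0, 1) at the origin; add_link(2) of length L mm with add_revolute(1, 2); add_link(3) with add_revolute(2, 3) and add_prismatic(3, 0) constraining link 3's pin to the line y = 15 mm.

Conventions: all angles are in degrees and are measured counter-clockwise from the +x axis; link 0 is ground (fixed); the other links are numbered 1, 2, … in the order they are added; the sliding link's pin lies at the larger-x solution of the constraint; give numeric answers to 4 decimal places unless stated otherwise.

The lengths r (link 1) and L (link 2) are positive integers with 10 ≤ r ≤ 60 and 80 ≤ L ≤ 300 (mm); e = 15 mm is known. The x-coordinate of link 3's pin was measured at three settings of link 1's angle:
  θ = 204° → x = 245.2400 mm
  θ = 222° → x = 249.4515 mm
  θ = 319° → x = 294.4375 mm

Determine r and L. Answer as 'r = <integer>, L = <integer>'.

constraint per measurement: (x − r cos θ)² + (r sin θ − e)² = L²
subtracting the θ₁ and θ₂ equations cancels the r² and L² terms:
r = (x₁² − x₂²) / (2[(x₁cos θ₁ + e sin θ₁) − (x₂cos θ₂ + e sin θ₂)]) = 29.9999 → r = 30
L² = (x₁ − r cos θ₁)² + (r sin θ₁ − e)² = 75075.9939 → L = 274.0000 → L = 274
check at θ₃=319°: x = 294.4375 (printed 294.4375) ✓

r = 30, L = 274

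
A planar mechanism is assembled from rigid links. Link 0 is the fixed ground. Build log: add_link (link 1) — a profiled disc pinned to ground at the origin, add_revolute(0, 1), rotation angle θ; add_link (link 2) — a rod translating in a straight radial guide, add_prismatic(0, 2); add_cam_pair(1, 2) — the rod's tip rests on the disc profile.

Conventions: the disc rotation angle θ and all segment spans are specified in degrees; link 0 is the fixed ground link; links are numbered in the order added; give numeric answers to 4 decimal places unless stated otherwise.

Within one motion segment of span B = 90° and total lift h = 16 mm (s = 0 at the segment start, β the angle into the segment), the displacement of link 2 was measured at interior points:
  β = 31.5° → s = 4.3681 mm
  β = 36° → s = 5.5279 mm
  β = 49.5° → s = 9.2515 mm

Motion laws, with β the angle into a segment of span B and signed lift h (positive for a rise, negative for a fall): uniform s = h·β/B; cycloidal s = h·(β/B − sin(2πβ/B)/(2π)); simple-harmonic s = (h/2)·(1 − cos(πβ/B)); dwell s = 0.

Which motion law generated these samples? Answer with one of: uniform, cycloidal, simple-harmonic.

candidates at β/B = r: uniform s = h·r (linear in β); cycloidal s = h·(r − sin(2πr)/(2π)); simple-harmonic s = (h/2)(1 − cos(πr))
β=31.5°: printed 4.3681 | uniform 5.6000, cycloidal 3.5399, simple-harmonic 4.3681
β=36°: printed 5.5279 | uniform 6.4000, cycloidal 4.9032, simple-harmonic 5.5279
β=49.5°: printed 9.2515 | uniform 8.8000, cycloidal 9.5869, simple-harmonic 9.2515
only one law matches every sample → simple-harmonic

simple-harmonic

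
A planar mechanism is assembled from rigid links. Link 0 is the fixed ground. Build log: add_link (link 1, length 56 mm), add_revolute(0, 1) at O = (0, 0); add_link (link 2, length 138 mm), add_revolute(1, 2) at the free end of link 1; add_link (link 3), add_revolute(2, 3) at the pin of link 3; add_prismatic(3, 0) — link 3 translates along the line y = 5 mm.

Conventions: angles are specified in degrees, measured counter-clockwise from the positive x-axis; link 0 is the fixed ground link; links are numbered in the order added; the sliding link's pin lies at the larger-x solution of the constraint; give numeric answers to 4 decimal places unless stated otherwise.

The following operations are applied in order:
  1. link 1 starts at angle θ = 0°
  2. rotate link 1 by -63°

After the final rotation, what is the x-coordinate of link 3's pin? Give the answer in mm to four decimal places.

geometry: r = 56 mm, L = 138 mm, e = 5 mm; θ starts at 0°
rotate link 1 by -63°: θ ← 0° -63° = -63°
crank pin P = (r cos θ, r sin θ) = (25.423468, -49.896365)
h = r sin θ − e = -49.896365 − 5 = -54.896365
x = r cos θ + √(L² − h²) = 25.423468 + 126.611173 = 152.034641

152.0346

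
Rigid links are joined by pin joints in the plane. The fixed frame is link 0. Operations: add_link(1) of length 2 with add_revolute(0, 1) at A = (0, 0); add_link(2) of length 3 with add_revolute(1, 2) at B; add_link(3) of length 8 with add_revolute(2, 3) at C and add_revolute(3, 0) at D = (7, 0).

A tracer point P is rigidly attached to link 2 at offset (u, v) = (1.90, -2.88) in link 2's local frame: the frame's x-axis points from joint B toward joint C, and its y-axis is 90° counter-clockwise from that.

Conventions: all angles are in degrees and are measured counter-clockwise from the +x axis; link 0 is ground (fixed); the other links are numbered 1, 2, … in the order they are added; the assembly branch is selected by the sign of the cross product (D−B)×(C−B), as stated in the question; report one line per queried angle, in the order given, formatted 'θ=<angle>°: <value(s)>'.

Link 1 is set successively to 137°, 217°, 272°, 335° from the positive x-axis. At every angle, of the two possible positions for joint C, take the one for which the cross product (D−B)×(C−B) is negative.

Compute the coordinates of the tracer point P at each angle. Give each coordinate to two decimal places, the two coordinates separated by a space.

A=(0,0), D=(7.00,0)
θ=137°: B = A + 2.00·(cos137°, sin137°) = (-1.4627, 1.3640)
θ=137°: |BD| = 8.5719
θ=137°: circle(B,3.00) ∩ circle(D,8.00): a=1.0778, h=2.7997
θ=137°:   candidates: C₊=(0.0469,3.9565) cross=23.999; C₋=(-0.8441,-1.5715) cross=-23.999
θ=137°:   branch - wants cross < 0 → take C=(-0.8441,-1.5715) (cross=-23.999)
θ=137°: ex = (C−B)/|BC| = (0.2062,-0.9785); ey = (0.9785,0.2062)
θ=137°: P = B + 1.90·ex + -2.88·ey = (-3.8890,-1.0890)
θ=217°: B = A + 2.00·(cos217°, sin217°) = (-1.5973, -1.2036)
θ=217°: |BD| = 8.6811
θ=217°: circle(B,3.00) ∩ circle(D,8.00): a=1.1728, h=2.7613
θ=217°:   candidates: C₊=(-0.8187,1.6936) cross=23.971; C₋=(-0.0530,-3.7756) cross=-23.971
θ=217°:   branch - wants cross < 0 → take C=(-0.0530,-3.7756) (cross=-23.971)
θ=217°: ex = (C−B)/|BC| = (0.5148,-0.8573); ey = (0.8573,0.5148)
θ=217°: P = B + 1.90·ex + -2.88·ey = (-3.0883,-4.3151)
θ=272°: B = A + 2.00·(cos272°, sin272°) = (0.0698, -1.9988)
θ=272°: |BD| = 7.2127
θ=272°: circle(B,3.00) ∩ circle(D,8.00): a=-0.2064, h=2.9929
θ=272°:   candidates: C₊=(-0.9579,0.8197) cross=21.587; C₋=(0.7009,-4.9317) cross=-21.587
θ=272°:   branch - wants cross < 0 → take C=(0.7009,-4.9317) (cross=-21.587)
θ=272°: ex = (C−B)/|BC| = (0.2104,-0.9776); ey = (0.9776,0.2104)
θ=272°: P = B + 1.90·ex + -2.88·ey = (-2.3461,-4.4621)
θ=335°: B = A + 2.00·(cos335°, sin335°) = (1.8126, -0.8452)
θ=335°: |BD| = 5.2558
θ=335°: circle(B,3.00) ∩ circle(D,8.00): a=-2.6044, h=1.4890
θ=335°:   candidates: C₊=(-0.9974,0.2055) cross=7.826; C₋=(-0.5185,-2.7337) cross=-7.826
θ=335°:   branch - wants cross < 0 → take C=(-0.5185,-2.7337) (cross=-7.826)
θ=335°: ex = (C−B)/|BC| = (-0.7770,-0.6295); ey = (0.6295,-0.7770)
θ=335°: P = B + 1.90·ex + -2.88·ey = (-1.4766,0.1966)

θ=137°: -3.89 -1.09
θ=217°: -3.09 -4.32
θ=272°: -2.35 -4.46
θ=335°: -1.48 0.20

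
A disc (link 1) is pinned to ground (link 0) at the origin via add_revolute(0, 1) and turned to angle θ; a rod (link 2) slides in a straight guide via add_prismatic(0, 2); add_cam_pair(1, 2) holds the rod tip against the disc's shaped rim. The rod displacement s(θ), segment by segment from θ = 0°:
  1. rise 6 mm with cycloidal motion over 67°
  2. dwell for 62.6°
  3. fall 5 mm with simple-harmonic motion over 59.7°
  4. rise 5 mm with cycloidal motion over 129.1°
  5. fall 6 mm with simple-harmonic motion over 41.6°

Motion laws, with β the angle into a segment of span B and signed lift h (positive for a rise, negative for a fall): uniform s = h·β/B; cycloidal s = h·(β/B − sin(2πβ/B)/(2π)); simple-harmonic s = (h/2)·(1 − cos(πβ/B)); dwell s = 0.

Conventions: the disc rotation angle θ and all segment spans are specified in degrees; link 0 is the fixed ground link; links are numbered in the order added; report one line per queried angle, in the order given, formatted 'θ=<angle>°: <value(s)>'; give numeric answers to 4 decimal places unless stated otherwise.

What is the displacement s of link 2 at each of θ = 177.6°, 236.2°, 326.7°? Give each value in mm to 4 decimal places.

segment 1 (0° to 67°, cycloidal, h = 6) is passed completely: s = 0.0000 + (6) = 6.0000
segment 2 (67° to 129.6°, dwell): s unchanged at 6.0000
θ = 177.6° falls in segment 3 (129.6° to 189.3°, simple-harmonic, h = -5): β = 177.6 − 129.6 = 48°, B = 59.7°; Δs = -5/2·(1 − cos(π·0.8040)) = -4.5409; s = 6.0000 − 4.5409 = 1.4591
segment 3 (129.6° to 189.3°, simple-harmonic, h = -5) is passed completely: s = 6.0000 + (-5) = 1.0000
θ = 236.2° falls in segment 4 (189.3° to 318.4°, cycloidal, h = 5): β = 236.2 − 189.3 = 46.9°, B = 129.1°; Δs = 5·(0.3633 − sin(2π·0.3633)/(2π)) = 1.2139; s = 1.0000 + 1.2139 = 2.2139
segment 4 (189.3° to 318.4°, cycloidal, h = 5) is passed completely: s = 1.0000 + (5) = 6.0000
θ = 326.7° falls in segment 5 (318.4° to 360°, simple-harmonic, h = -6): β = 326.7 − 318.4 = 8.3°, B = 41.6°; Δs = -6/2·(1 − cos(π·0.1995)) = -0.5703; s = 6.0000 − 0.5703 = 5.4297

θ=177.6°: 1.4591
θ=236.2°: 2.2139
θ=326.7°: 5.4297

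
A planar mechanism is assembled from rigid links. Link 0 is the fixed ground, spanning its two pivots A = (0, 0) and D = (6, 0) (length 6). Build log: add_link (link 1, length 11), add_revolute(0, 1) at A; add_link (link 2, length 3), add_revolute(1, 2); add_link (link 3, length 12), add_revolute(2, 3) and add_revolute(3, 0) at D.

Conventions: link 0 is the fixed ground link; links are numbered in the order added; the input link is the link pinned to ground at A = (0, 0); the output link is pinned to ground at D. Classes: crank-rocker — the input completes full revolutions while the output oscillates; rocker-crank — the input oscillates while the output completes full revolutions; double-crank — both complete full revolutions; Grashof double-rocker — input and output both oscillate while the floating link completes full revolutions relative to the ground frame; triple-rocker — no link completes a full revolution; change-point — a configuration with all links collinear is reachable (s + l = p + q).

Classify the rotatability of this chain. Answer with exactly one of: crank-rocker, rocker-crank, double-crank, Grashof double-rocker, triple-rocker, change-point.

lengths: ground=6, input=11, coupler=3, output=12
sorted: s=3 (shortest), l=12 (longest), p+q=17
s + l = 15 vs p + q = 17
s + l < p + q (Grashof) with shortest = coupler link → Grashof double-rocker

Grashof double-rocker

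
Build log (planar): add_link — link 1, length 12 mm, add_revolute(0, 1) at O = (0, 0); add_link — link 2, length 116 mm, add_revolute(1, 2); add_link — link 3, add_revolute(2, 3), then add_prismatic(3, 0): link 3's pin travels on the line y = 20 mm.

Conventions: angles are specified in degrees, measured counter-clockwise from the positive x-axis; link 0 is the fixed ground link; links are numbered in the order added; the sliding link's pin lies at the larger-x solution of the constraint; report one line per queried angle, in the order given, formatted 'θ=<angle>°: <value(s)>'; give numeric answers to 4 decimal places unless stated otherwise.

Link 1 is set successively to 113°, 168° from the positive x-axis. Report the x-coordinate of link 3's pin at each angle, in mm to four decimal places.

geometry: r = 12 mm, L = 116 mm, e = 20 mm
θ=113°: crank pin P = (r cos θ, r sin θ) = (-4.688774, 11.046058)
θ=113°: h = r sin θ − e = 11.046058 − 20 = -8.953942
θ=113°: x = r cos θ + √(L² − h²) = -4.688774 + 115.653910 = 110.965137
θ=168°: crank pin P = (r cos θ, r sin θ) = (-11.737771, 2.494940)
θ=168°: h = r sin θ − e = 2.494940 − 20 = -17.505060
θ=168°: x = r cos θ + √(L² − h²) = -11.737771 + 114.671587 = 102.933816

θ=113°: 110.9651
θ=168°: 102.9338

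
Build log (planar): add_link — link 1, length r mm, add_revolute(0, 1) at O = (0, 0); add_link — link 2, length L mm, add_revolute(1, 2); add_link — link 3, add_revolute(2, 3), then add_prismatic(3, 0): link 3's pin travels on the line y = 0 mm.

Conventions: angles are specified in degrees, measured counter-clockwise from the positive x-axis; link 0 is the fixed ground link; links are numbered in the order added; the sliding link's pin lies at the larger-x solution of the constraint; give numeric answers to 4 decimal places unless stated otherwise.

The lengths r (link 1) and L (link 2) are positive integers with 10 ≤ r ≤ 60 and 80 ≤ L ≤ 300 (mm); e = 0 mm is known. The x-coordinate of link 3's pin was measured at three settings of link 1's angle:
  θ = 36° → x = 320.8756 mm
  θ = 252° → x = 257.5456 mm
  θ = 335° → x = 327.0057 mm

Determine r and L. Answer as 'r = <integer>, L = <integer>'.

constraint per measurement: (x − r cos θ)² + (r sin θ − e)² = L²
subtracting the θ₁ and θ₂ equations cancels the r² and L² terms:
r = (x₁² − x₂²) / (2[(x₁cos θ₁ + e sin θ₁) − (x₂cos θ₂ + e sin θ₂)]) = 54.0000 → r = 54
L² = (x₁ − r cos θ₁)² + (r sin θ₁ − e)² = 77841.0188 → L = 279.0000 → L = 279
check at θ₃=335°: x = 327.0057 (printed 327.0057) ✓

r = 54, L = 279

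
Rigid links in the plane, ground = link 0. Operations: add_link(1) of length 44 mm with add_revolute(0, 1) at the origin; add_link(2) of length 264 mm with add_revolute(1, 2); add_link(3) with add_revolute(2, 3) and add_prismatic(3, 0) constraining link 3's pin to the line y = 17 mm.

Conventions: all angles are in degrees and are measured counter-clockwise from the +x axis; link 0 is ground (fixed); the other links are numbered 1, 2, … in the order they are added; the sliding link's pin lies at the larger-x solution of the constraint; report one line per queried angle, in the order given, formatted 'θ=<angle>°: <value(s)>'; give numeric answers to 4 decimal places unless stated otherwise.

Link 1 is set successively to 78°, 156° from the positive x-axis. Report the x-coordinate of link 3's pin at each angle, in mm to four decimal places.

geometry: r = 44 mm, L = 264 mm, e = 17 mm
θ=78°: crank pin P = (r cos θ, r sin θ) = (9.148114, 43.038494)
θ=78°: h = r sin θ − e = 43.038494 − 17 = 26.038494
θ=78°: x = r cos θ + √(L² − h²) = 9.148114 + 262.712765 = 271.860879
θ=156°: crank pin P = (r cos θ, r sin θ) = (-40.196000, 17.896412)
θ=156°: h = r sin θ − e = 17.896412 − 17 = 0.896412
θ=156°: x = r cos θ + √(L² − h²) = -40.196000 + 263.998478 = 223.802478

θ=78°: 271.8609
θ=156°: 223.8025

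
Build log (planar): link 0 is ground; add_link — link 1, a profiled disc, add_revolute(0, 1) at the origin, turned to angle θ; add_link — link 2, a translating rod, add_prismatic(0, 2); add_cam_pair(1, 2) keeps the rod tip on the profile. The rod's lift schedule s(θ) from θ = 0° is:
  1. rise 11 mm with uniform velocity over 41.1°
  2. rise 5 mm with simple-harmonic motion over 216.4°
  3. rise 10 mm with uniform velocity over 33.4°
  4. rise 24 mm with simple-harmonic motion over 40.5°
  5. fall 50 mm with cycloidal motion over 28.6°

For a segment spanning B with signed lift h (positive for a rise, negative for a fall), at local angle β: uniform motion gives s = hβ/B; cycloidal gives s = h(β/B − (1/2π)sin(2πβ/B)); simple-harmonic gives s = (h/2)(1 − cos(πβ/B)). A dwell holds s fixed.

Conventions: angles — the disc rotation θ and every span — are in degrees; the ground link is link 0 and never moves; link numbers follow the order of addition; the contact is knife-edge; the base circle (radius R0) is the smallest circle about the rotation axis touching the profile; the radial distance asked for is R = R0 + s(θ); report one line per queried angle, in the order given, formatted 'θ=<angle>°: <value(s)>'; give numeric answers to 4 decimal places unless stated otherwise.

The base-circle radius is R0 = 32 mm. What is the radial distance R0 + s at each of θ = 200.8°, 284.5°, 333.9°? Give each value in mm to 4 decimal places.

seg 1 [0°–41.1°] uniform, h=11: full span → s += 11 → s = 11.0000
seg 2 [41.1°–257.5°] simple-harmonic, h=5: θ=200.8° here. β=159.7, B=216.4. 5/2·(1 − cos(π·0.7380)) = 4.1998 → s = 15.1998
seg 2 [41.1°–257.5°] simple-harmonic, h=5: full span → s += 5 → s = 16.0000
seg 3 [257.5°–290.9°] uniform, h=10: θ=284.5° here. β=27, B=33.4. 10·27/33.4 = 8.0838 → s = 24.0838
seg 3 [257.5°–290.9°] uniform, h=10: full span → s += 10 → s = 26.0000
seg 4 [290.9°–331.4°] simple-harmonic, h=24: full span → s += 24 → s = 50.0000
seg 5 [331.4°–360°] cycloidal, h=-50: θ=333.9° here. β=2.5, B=28.6. -50·(0.0874 − sin(2π·0.0874)/(2π)) = -0.2164 → s = 49.7836
θ=200.8°: R = R0 + s = 32 + 15.1998 = 47.1998
θ=284.5°: R = R0 + s = 32 + 24.0838 = 56.0838
θ=333.9°: R = R0 + s = 32 + 49.7836 = 81.7836

θ=200.8°: 47.1998
θ=284.5°: 56.0838
θ=333.9°: 81.7836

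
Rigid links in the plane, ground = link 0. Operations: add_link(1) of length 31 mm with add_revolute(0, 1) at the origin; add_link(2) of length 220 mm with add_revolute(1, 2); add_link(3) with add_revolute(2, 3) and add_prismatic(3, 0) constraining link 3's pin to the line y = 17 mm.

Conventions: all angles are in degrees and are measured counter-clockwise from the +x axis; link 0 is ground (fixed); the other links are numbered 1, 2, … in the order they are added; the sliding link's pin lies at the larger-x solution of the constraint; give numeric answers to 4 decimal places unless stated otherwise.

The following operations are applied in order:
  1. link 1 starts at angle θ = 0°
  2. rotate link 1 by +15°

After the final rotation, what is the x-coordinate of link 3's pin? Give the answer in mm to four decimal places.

geometry: r = 31 mm, L = 220 mm, e = 17 mm; θ starts at 0°
rotate link 1 by +15°: θ ← 0° +15° = 15°
crank pin P = (r cos θ, r sin θ) = (29.943701, 8.023390)
h = r sin θ − e = 8.023390 − 17 = -8.976610
x = r cos θ + √(L² − h²) = 29.943701 + 219.816788 = 249.760489

249.7605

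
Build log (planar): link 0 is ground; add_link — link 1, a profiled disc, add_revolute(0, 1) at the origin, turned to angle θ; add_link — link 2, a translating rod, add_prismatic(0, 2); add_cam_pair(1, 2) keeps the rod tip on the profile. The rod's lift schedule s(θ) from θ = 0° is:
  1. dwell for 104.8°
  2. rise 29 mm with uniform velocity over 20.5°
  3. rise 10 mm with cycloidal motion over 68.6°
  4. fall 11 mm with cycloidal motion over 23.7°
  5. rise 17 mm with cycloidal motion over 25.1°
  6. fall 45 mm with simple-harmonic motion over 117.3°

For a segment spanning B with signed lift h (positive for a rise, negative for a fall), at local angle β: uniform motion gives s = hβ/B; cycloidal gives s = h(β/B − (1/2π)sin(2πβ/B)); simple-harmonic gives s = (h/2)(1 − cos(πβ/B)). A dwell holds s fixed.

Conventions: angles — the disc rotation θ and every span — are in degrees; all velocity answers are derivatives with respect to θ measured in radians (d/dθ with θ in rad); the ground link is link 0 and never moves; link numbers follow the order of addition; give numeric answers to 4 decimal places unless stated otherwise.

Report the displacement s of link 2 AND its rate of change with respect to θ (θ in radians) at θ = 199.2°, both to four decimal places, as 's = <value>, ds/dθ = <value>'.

seg 1 [0°–104.8°] dwell: s stays 0.0000
seg 2 [104.8°–125.3°] uniform, h=29: full span → s += 29 → s = 29.0000
seg 3 [125.3°–193.9°] cycloidal, h=10: full span → s += 10 → s = 39.0000
seg 4 [193.9°–217.6°] cycloidal, h=-11: θ=199.2° here. β=5.3, B=23.7. -11·(0.2236 − sin(2π·0.2236)/(2π)) = -0.7332 → s = 38.2668
velocity in seg [193.9°–217.6°] (cycloidal), θ in radians: β = 5.3° = 0.0925 rad, B = 23.7° = 0.4136 rad; ds/dθ = (h/B)(1 − cos(2πβ/B)) = ((-11)/0.4136)(1 − cos(2π·0.2236)) = -22.206768 mm/rad

s = 38.2668, ds/dθ = -22.2068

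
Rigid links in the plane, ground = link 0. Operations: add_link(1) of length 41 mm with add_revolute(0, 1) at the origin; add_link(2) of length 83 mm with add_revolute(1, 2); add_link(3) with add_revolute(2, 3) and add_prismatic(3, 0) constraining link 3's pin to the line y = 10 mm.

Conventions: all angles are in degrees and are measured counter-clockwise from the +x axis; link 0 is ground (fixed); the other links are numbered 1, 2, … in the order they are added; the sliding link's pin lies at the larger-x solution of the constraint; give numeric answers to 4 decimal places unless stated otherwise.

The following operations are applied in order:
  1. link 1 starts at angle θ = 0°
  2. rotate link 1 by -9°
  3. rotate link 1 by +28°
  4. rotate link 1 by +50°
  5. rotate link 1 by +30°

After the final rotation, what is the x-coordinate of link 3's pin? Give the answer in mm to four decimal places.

geometry: r = 41 mm, L = 83 mm, e = 10 mm; θ starts at 0°
rotate link 1 by -9°: θ ← 0° -9° = -9°
rotate link 1 by +28°: θ ← -9° +28° = 19°
rotate link 1 by +50°: θ ← 19° +50° = 69°
rotate link 1 by +30°: θ ← 69° +30° = 99°
crank pin P = (r cos θ, r sin θ) = (-6.413813, 40.495222)
h = r sin θ − e = 40.495222 − 10 = 30.495222
x = r cos θ + √(L² − h²) = -6.413813 + 77.194828 = 70.781015

70.7810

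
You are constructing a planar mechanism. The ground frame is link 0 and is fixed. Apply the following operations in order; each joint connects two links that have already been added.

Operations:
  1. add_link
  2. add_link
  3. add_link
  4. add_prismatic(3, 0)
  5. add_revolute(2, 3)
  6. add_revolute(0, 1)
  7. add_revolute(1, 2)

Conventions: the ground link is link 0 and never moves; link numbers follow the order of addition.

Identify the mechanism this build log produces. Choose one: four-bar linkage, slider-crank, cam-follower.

links: 4 (incl. ground); joints: 3 revolute, 1 prismatic, 0 higher (cam) pair, forming one closed loop
4 links, 3 revolutes + 1 prismatic in one loop → slider-crank

slider-crank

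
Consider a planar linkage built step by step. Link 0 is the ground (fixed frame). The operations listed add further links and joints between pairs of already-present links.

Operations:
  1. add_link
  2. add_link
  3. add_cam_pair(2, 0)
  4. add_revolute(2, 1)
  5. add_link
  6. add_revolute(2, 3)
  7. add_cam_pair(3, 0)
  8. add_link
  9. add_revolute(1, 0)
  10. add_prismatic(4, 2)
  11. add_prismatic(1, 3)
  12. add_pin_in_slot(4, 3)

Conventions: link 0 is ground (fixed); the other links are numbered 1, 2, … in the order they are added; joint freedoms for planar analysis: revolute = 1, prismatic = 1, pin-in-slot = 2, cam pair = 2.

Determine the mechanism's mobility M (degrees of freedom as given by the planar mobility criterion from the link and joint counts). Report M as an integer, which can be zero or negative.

ground; <1,0,0>
#1 <2,0,0>
#2 <3,0,0>
C:2↔0 J2 <3,0,1>
R:2↔1 J1 <3,1,1>
#3 <4,1,1>
R:2↔3 J1 <4,2,1>
C:3↔0 J2 <4,2,2>
#4 <5,2,2>
R:1↔0 J1 <5,3,2>
P:4↔2 J1 <5,4,2>
P:1↔3 J1 <5,5,2>
PS:4↔3 J2 <5,5,3>
3×4 − 2×5 − 1×3 = -1

M = -1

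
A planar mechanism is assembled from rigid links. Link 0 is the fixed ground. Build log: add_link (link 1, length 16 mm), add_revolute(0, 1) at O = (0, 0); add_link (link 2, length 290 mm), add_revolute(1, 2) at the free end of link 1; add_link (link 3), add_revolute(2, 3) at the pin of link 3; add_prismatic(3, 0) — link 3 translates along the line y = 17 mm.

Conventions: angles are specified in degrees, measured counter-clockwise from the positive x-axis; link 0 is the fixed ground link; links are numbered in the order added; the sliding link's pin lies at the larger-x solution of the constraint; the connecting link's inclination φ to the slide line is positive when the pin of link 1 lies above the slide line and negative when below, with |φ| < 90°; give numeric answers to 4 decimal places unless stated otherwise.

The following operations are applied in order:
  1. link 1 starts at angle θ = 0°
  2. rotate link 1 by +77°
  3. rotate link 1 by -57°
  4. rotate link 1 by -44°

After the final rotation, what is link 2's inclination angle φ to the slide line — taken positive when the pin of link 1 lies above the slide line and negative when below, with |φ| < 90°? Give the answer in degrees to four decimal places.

geometry: r = 16 mm, L = 290 mm, e = 17 mm; θ starts at 0°
rotate link 1 by +77°: θ ← 0° +77° = 77°
rotate link 1 by -57°: θ ← 77° -57° = 20°
rotate link 1 by -44°: θ ← 20° -44° = -24°
h = r sin θ − e = -6.507786 − 17 = -23.507786
sin φ = h / L = -23.507786 / 290 = -0.08106133
φ = arcsin(-0.08106133) = -4.649574°

-4.6496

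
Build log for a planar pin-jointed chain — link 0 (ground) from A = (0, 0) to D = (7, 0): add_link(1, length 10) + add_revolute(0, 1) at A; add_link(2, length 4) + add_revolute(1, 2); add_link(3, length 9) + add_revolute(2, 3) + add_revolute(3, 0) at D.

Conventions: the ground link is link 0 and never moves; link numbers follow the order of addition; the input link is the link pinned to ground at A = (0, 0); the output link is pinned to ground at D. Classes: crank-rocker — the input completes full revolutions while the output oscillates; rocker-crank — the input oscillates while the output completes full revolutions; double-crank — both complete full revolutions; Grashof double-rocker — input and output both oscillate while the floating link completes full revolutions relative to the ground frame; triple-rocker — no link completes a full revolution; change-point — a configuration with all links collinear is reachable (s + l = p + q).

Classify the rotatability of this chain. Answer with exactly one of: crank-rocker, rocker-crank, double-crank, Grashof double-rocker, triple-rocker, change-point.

lengths: ground=7, input=10, coupler=4, output=9
sorted: s=4 (shortest), l=10 (longest), p+q=16
s + l = 14 vs p + q = 16
s + l < p + q (Grashof) with shortest = coupler link → Grashof double-rocker

Grashof double-rocker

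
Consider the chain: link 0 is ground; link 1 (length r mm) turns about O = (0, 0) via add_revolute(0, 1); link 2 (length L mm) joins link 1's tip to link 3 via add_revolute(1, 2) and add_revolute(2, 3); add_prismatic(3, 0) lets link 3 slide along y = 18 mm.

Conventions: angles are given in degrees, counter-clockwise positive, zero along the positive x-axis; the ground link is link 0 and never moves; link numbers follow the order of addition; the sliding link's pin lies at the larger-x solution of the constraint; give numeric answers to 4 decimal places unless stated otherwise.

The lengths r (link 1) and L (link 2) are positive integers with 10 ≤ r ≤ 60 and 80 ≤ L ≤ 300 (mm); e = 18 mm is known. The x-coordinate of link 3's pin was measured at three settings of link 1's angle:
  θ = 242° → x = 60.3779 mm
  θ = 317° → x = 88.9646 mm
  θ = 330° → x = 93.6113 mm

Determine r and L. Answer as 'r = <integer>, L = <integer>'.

constraint per measurement: (x − r cos θ)² + (r sin θ − e)² = L²
subtracting the θ₁ and θ₂ equations cancels the r² and L² terms:
r = (x₁² − x₂²) / (2[(x₁cos θ₁ + e sin θ₁) − (x₂cos θ₂ + e sin θ₂)]) = 22.0000 → r = 22
L² = (x₁ − r cos θ₁)² + (r sin θ₁ − e)² = 6399.9964 → L = 80.0000 → L = 80
check at θ₃=330°: x = 93.6113 (printed 93.6113) ✓

r = 22, L = 80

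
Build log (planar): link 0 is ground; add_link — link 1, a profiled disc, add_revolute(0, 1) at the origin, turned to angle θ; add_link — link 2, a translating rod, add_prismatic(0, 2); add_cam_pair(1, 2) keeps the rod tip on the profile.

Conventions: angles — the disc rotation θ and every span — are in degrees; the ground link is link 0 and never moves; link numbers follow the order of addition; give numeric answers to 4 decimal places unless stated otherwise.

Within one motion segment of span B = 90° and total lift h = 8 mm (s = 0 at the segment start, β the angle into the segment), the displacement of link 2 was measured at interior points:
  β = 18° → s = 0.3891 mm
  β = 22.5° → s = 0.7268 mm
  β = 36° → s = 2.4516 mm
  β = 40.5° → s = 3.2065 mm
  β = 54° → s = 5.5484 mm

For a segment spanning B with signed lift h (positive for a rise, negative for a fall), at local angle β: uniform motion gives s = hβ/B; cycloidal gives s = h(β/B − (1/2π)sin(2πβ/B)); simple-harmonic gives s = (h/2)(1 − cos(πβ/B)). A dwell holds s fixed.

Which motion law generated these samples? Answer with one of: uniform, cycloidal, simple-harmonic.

candidates at β/B = r: uniform s = h·r (linear in β); cycloidal s = h·(r − sin(2πr)/(2π)); simple-harmonic s = (h/2)(1 − cos(πr))
β=18°: printed 0.3891 | uniform 1.6000, cycloidal 0.3891, simple-harmonic 0.7639
β=22.5°: printed 0.7268 | uniform 2.0000, cycloidal 0.7268, simple-harmonic 1.1716
β=36°: printed 2.4516 | uniform 3.2000, cycloidal 2.4516, simple-harmonic 2.7639
β=40.5°: printed 3.2065 | uniform 3.6000, cycloidal 3.2065, simple-harmonic 3.3743
β=54°: printed 5.5484 | uniform 4.8000, cycloidal 5.5484, simple-harmonic 5.2361
only one law matches every sample → cycloidal

cycloidal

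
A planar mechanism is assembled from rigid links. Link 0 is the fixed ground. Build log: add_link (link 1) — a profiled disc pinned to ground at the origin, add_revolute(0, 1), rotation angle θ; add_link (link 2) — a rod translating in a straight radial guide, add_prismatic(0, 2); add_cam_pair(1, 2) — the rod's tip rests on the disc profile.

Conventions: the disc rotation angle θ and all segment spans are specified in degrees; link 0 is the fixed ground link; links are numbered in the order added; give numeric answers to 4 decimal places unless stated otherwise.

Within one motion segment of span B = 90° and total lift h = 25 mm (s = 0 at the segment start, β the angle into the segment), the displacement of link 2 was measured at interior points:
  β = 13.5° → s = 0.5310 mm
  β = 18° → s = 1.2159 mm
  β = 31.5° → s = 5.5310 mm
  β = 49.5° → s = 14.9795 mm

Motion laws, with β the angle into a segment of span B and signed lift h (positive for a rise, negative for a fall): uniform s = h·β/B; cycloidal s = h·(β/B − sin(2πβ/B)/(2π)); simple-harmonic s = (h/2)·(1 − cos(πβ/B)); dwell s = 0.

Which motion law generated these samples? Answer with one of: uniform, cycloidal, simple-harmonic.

candidates at β/B = r: uniform s = h·r (linear in β); cycloidal s = h·(r − sin(2πr)/(2π)); simple-harmonic s = (h/2)(1 − cos(πr))
β=13.5°: printed 0.5310 | uniform 3.7500, cycloidal 0.5310, simple-harmonic 1.3624
β=18°: printed 1.2159 | uniform 5.0000, cycloidal 1.2159, simple-harmonic 2.3873
β=31.5°: printed 5.5310 | uniform 8.7500, cycloidal 5.5310, simple-harmonic 6.8251
β=49.5°: printed 14.9795 | uniform 13.7500, cycloidal 14.9795, simple-harmonic 14.4554
only one law matches every sample → cycloidal

cycloidal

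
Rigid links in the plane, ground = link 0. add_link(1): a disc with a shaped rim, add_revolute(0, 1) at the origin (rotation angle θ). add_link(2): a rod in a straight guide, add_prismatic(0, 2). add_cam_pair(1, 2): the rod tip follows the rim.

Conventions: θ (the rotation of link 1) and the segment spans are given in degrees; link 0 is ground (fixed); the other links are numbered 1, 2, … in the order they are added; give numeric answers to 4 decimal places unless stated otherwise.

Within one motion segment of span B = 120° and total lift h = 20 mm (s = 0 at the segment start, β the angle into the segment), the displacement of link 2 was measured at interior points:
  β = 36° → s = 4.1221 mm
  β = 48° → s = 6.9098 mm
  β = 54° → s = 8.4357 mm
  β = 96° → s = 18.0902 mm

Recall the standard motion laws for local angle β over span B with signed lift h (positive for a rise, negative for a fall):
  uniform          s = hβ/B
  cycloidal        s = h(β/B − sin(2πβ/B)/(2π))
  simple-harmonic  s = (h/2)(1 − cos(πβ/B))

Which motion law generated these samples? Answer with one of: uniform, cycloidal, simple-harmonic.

candidates at β/B = r: uniform s = h·r (linear in β); cycloidal s = h·(r − sin(2πr)/(2π)); simple-harmonic s = (h/2)(1 − cos(πr))
β=36°: printed 4.1221 | uniform 6.0000, cycloidal 2.9727, simple-harmonic 4.1221
β=48°: printed 6.9098 | uniform 8.0000, cycloidal 6.1290, simple-harmonic 6.9098
β=54°: printed 8.4357 | uniform 9.0000, cycloidal 8.0164, simple-harmonic 8.4357
β=96°: printed 18.0902 | uniform 16.0000, cycloidal 19.0273, simple-harmonic 18.0902
only one law matches every sample → simple-harmonic

simple-harmonic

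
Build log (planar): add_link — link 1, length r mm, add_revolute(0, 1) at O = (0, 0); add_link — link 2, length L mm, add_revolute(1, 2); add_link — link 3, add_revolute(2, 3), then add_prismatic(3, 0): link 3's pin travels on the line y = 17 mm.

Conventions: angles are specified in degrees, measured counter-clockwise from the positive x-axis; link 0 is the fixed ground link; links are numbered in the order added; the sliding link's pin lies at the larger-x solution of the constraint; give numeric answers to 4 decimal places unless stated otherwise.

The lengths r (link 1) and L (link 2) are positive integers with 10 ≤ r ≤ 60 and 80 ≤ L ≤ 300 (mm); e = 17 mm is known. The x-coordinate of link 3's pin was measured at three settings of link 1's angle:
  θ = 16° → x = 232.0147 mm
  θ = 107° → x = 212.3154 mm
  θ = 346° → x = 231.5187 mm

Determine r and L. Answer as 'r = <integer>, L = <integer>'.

constraint per measurement: (x − r cos θ)² + (r sin θ − e)² = L²
subtracting the θ₁ and θ₂ equations cancels the r² and L² terms:
r = (x₁² − x₂²) / (2[(x₁cos θ₁ + e sin θ₁) − (x₂cos θ₂ + e sin θ₂)]) = 16.0000 → r = 16
L² = (x₁ − r cos θ₁)² + (r sin θ₁ − e)² = 47089.0153 → L = 217.0000 → L = 217
check at θ₃=346°: x = 231.5187 (printed 231.5187) ✓

r = 16, L = 217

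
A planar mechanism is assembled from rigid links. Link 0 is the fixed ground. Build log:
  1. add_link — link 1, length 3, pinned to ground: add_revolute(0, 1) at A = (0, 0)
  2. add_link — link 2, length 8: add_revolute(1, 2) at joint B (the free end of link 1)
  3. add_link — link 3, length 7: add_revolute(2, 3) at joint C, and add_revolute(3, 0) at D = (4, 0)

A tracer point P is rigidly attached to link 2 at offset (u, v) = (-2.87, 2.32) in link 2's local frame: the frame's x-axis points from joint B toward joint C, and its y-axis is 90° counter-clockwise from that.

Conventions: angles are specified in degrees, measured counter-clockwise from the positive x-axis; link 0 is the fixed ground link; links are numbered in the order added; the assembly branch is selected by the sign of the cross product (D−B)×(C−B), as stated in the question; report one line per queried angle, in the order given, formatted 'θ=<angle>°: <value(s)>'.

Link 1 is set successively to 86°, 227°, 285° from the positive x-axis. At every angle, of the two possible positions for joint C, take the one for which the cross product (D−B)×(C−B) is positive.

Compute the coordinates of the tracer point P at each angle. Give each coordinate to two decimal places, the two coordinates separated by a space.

A=(0,0), D=(4.00,0)
θ=86°: B = A + 3.00·(cos86°, sin86°) = (0.2093, 2.9927)
θ=86°: |BD| = 4.8297
θ=86°: circle(B,8.00) ∩ circle(D,7.00): a=3.9677, h=6.9467
θ=86°:   candidates: C₊=(7.6280,5.9865) cross=33.551; C₋=(-0.9810,-4.9183) cross=-33.551
θ=86°:   branch + wants cross > 0 → take C=(7.6280,5.9865) (cross=33.551)
θ=86°: ex = (C−B)/|BC| = (0.9273,0.3742); ey = (-0.3742,0.9273)
θ=86°: P = B + -2.87·ex + 2.32·ey = (-3.3204,4.0701)
θ=227°: B = A + 3.00·(cos227°, sin227°) = (-2.0460, -2.1941)
θ=227°: |BD| = 6.4318
θ=227°: circle(B,8.00) ∩ circle(D,7.00): a=4.3820, h=6.6932
θ=227°:   candidates: C₊=(-0.2101,5.5924) cross=43.049; C₋=(4.3564,-6.9909) cross=-43.049
θ=227°:   branch + wants cross > 0 → take C=(-0.2101,5.5924) (cross=43.049)
θ=227°: ex = (C−B)/|BC| = (0.2295,0.9733); ey = (-0.9733,0.2295)
θ=227°: P = B + -2.87·ex + 2.32·ey = (-4.9627,-4.4550)
θ=285°: B = A + 3.00·(cos285°, sin285°) = (0.7765, -2.8978)
θ=285°: |BD| = 4.3346
θ=285°: circle(B,8.00) ∩ circle(D,7.00): a=3.8976, h=6.9863
θ=285°:   candidates: C₊=(-0.9956,4.9035) cross=30.283; C₋=(8.3456,-5.4878) cross=-30.283
θ=285°:   branch + wants cross > 0 → take C=(-0.9956,4.9035) (cross=30.283)
θ=285°: ex = (C−B)/|BC| = (-0.2215,0.9752); ey = (-0.9752,-0.2215)
θ=285°: P = B + -2.87·ex + 2.32·ey = (-0.8502,-6.2104)

θ=86°: -3.32 4.07
θ=227°: -4.96 -4.46
θ=285°: -0.85 -6.21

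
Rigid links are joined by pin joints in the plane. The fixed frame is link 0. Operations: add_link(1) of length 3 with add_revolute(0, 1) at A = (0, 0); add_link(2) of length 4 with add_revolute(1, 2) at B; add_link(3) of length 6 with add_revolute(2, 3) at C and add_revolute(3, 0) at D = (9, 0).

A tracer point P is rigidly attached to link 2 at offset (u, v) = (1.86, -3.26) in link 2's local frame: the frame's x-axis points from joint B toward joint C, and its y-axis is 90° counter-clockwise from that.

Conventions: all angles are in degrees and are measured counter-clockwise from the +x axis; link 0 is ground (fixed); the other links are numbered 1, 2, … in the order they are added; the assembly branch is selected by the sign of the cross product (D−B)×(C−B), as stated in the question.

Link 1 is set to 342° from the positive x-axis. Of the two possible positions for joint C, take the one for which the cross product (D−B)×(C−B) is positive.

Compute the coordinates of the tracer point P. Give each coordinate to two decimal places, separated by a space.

A=(0,0), D=(9.00,0)
B = A + 3.00·(cos342°, sin342°) = (2.8532, -0.9271)
|BD| = 6.2163
circle(B,4.00) ∩ circle(D,6.00): a=1.4995, h=3.7083
  candidates: C₊=(3.7829,2.9634) cross=23.052; C₋=(4.8889,-4.3703) cross=-23.052
  branch + wants cross > 0 → take C=(3.7829,2.9634) (cross=23.052)
ex = (C−B)/|BC| = (0.2324,0.9726); ey = (-0.9726,0.2324)
P = B + 1.86·ex + -3.26·ey = (6.4562,0.1243)

6.46 0.12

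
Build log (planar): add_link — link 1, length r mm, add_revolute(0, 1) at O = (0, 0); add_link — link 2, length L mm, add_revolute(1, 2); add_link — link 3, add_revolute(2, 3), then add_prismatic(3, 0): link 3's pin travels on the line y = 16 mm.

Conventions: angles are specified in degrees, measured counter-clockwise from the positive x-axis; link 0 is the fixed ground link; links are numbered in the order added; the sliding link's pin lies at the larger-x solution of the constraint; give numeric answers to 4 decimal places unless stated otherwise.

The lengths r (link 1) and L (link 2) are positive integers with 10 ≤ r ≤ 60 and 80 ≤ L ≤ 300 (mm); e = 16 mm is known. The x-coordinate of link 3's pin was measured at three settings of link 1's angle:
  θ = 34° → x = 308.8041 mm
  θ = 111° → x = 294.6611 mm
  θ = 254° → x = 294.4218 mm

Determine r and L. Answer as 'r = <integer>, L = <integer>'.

constraint per measurement: (x − r cos θ)² + (r sin θ − e)² = L²
subtracting the θ₁ and θ₂ equations cancels the r² and L² terms:
r = (x₁² − x₂²) / (2[(x₁cos θ₁ + e sin θ₁) − (x₂cos θ₂ + e sin θ₂)]) = 12.0000 → r = 12
L² = (x₁ − r cos θ₁)² + (r sin θ₁ − e)² = 89400.9973 → L = 299.0000 → L = 299
check at θ₃=254°: x = 294.4218 (printed 294.4218) ✓

r = 12, L = 299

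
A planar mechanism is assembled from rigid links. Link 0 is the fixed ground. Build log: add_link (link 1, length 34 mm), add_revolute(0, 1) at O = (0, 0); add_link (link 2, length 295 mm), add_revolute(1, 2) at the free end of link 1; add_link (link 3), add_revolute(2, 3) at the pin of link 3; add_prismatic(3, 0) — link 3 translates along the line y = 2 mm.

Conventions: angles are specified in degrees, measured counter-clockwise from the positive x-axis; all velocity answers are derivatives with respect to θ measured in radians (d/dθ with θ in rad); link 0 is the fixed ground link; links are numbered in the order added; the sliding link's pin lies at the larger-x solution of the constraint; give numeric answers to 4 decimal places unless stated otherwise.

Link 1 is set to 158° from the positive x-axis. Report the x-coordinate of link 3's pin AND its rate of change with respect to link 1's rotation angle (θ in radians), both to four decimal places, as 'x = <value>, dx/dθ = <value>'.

geometry: r = 34 mm, L = 295 mm, e = 2 mm
crank pin P = (r cos θ, r sin θ) = (-31.524251, 12.736624)
h = r sin θ − e = 12.736624 − 2 = 10.736624
x = r cos θ + √(L² − h²) = -31.524251 + 294.804554 = 263.280303
dx/dθ = −r sin θ − h·r cos θ/√(L² − h²) (θ in radians; h = 10.736624) = -11.588528

x = 263.2803, dx/dθ = -11.5885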